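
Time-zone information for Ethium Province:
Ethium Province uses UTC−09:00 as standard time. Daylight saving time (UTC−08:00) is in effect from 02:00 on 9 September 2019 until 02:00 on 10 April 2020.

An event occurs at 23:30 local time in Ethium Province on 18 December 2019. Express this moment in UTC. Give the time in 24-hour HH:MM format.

07:30

Daylight saving runs 9 September 2019 – 10 April 2020; 18 December 2019 is inside that window, so Ethium Province is at UTC−08:00.
23:30 local + 8h = 07:30 UTC (rolling into the next day, 19 December 2019).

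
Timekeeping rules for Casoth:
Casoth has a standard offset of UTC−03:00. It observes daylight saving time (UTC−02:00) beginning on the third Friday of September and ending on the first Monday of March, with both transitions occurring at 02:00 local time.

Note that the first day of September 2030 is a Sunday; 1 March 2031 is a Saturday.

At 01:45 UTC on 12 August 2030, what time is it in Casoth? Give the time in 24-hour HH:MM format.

22:45

1 September 2030 is a Sunday, so the first Friday is September 6 and the third is September 20.
1 March 2031 is a Saturday, so the first Monday is March 3.
At the standard offset (UTC−03:00), 01:45 UTC − 3h = 22:45 Casoth standard time (rolling into the previous day, 11 August 2030).
The standard-time date in Casoth, 11 August 2030, is outside the daylight-saving period (20 September 2030 – 3 March 2031), so Casoth is on standard time, UTC−03:00.
01:45 UTC − 3h = 22:45 local (rolling into the previous day, 11 August 2030).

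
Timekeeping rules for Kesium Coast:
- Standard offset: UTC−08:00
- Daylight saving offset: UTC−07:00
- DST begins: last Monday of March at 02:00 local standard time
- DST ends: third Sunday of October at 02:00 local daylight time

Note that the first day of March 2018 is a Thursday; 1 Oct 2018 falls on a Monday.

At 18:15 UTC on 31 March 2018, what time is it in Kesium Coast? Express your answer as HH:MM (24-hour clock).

11:15

1 March 2018 is a Thursday, so Mondays fall on 5, 12, 19, 26; the last is March 26.
1 October 2018 is a Monday, so the first Sunday is October 7 and the third is October 21.
At the standard offset (UTC−08:00), 18:15 UTC − 8h = 10:15 Kesium Coast standard time.
The standard-time date in Kesium Coast, 31 March 2018, falls between 26 March and 21 October, so daylight saving is in effect and Kesium Coast is at UTC−07:00.
18:15 UTC − 7h = 11:15 local.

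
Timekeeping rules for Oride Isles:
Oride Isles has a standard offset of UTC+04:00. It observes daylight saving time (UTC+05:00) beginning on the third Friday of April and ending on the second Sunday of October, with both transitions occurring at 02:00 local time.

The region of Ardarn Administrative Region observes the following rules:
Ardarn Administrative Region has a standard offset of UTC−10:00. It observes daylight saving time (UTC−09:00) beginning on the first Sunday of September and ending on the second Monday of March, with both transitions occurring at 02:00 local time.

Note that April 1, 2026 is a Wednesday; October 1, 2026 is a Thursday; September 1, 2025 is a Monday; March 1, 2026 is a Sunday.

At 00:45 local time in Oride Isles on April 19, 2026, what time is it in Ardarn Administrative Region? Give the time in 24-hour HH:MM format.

1 April 2026 is a Wednesday, so the first Friday is April 3 and the third is April 17.
1 October 2026 is a Thursday, so the first Sunday is October 4 and the second is October 11.
April 19, 2026 falls between 17 April and 11 October, so daylight saving is in effect and Oride Isles is at UTC+05:00.
00:45 Oride Isles − 5h = 19:45 UTC (rolling into the previous day, 18 April 2026).
1 September 2025 is a Monday, so the first Sunday is September 7.
1 March 2026 is a Sunday, so the first Monday is March 2 and the second is March 9.
At the standard offset (UTC−10:00), 19:45 UTC − 10h = 09:45 Ardarn Administrative Region standard time.
The standard-time date in Ardarn Administrative Region, April 18, 2026, does not fall between 7 September 2025 and 9 March 2026, so daylight saving is not in effect and Ardarn Administrative Region is at UTC−10:00.
19:45 UTC − 10h = 09:45 Ardarn Administrative Region.

09:45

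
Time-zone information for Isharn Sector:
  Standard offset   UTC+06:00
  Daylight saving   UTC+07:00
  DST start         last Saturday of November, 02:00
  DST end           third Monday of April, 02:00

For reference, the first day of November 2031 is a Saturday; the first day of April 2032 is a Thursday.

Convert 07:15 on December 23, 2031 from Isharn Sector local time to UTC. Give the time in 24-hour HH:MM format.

1 November 2031 is a Saturday, so Saturdays fall on 1, 8, 15, 22, 29; the last is November 29.
1 April 2032 is a Thursday, so the first Monday is April 5 and the third is April 19.
December 23, 2031 falls between 29 November 2031 and 19 April 2032, so daylight saving is in effect and Isharn Sector is at UTC+07:00.
07:15 local − 7h = 00:15 UTC.

00:15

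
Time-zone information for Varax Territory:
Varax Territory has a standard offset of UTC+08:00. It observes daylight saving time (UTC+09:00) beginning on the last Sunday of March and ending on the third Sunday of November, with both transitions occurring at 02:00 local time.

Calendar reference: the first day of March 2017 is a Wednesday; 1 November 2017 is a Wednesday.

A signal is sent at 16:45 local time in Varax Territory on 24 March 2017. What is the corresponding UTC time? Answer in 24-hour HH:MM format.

1 March 2017 is a Wednesday, so Sundays fall on 5, 12, 19, 26; the last is March 26.
1 November 2017 is a Wednesday, so the first Sunday is November 5 and the third is November 19.
Daylight saving runs 26 March – 19 November; 24 March 2017 is outside that window, so Varax Territory is on standard time at UTC+08:00.
16:45 local − 8h = 08:45 UTC.

08:45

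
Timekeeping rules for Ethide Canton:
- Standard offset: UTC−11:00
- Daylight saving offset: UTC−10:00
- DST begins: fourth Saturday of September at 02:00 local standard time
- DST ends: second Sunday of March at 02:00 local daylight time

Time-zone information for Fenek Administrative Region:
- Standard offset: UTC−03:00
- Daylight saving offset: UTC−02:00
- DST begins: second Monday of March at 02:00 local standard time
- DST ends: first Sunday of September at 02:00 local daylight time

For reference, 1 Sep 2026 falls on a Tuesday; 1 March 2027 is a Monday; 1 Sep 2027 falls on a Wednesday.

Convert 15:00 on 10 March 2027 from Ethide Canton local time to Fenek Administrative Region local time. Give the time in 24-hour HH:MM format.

1 September 2026 is a Tuesday, so the first Saturday is September 5 and the fourth is September 26.
1 March 2027 is a Monday, so the first Sunday is March 7 and the second is March 14.
Daylight saving runs 26 September 2026 – 14 March 2027; 10 March 2027 is inside that window, so Ethide Canton is at UTC−10:00.
15:00 Ethide Canton + 10h = 01:00 UTC (rolling into the next day, 11 March 2027).
1 March 2027 is a Monday, so the first Monday is March 1 and the second is March 8.
1 September 2027 is a Wednesday, so the first Sunday is September 5.
At the standard offset (UTC−03:00), 01:00 UTC − 3h = 22:00 Fenek Administrative Region standard time (rolling into the previous day, 10 March 2027).
Daylight saving runs 8 March – 5 September; the standard-time date in Fenek Administrative Region, 10 March 2027, is inside that window, so Fenek Administrative Region is at UTC−02:00.
01:00 UTC − 2h = 23:00 Fenek Administrative Region (rolling into the previous day, 10 March 2027).

23:00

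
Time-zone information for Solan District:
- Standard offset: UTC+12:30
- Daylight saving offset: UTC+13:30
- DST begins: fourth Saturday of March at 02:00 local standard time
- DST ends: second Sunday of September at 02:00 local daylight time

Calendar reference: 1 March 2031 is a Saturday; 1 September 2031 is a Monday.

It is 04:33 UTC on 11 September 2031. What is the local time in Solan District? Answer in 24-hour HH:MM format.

18:03

1 March 2031 is a Saturday, so the first Saturday is March 1 and the fourth is March 22.
1 September 2031 is a Monday, so the first Sunday is September 7 and the second is September 14.
At the standard offset (UTC+12:30), 04:33 UTC + 12h30m = 17:03 Solan District standard time.
The standard-time date in Solan District, 11 September 2031, falls between 22 March and 14 September, so daylight saving is in effect and Solan District is at UTC+13:30.
04:33 UTC + 13h30m = 18:03 local.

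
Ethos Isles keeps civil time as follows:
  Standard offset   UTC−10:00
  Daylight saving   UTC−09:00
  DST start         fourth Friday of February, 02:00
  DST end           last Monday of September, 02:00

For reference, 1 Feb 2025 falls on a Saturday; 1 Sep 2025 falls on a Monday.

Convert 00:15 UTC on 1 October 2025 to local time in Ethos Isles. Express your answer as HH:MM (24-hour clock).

14:15

1 February 2025 is a Saturday, so the first Friday is February 7 and the fourth is February 28.
1 September 2025 is a Monday, so Mondays fall on 1, 8, 15, 22, 29; the last is September 29.
At the standard offset (UTC−10:00), 00:15 UTC − 10h = 14:15 Ethos Isles standard time (rolling into the previous day, 30 September 2025).
The standard-time date in Ethos Isles, 30 September 2025, is outside the daylight-saving period (28 February – 29 September), so Ethos Isles is on standard time, UTC−10:00.
00:15 UTC − 10h = 14:15 local (rolling into the previous day, 30 September 2025).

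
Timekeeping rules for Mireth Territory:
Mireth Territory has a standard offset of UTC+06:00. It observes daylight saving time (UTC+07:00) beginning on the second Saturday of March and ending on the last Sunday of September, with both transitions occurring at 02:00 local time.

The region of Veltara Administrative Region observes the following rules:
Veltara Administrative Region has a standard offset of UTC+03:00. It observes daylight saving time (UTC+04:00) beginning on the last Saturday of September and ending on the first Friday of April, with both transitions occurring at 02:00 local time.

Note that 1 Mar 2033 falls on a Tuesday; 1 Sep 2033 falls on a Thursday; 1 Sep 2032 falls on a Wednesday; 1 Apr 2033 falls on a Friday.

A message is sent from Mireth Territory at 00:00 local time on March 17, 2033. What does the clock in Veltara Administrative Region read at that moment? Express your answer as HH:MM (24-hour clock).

21:00

1 March 2033 is a Tuesday, so the first Saturday is March 5 and the second is March 12.
1 September 2033 is a Thursday, so Sundays fall on 4, 11, 18, 25; the last is September 25.
March 17, 2033 falls between 12 March and 25 September, so daylight saving is in effect and Mireth Territory is at UTC+07:00.
00:00 Mireth Territory − 7h = 17:00 UTC (rolling into the previous day, 16 March 2033).
1 September 2032 is a Wednesday, so Saturdays fall on 4, 11, 18, 25; the last is September 25.
1 April 2033 is a Friday, so the first Friday is April 1.
At the standard offset (UTC+03:00), 17:00 UTC + 3h = 20:00 Veltara Administrative Region standard time.
The standard-time date in Veltara Administrative Region, March 16, 2033, lies within the daylight-saving period (25 September 2032 – 1 April 2033), so Veltara Administrative Region is on daylight time, UTC+04:00.
17:00 UTC + 4h = 21:00 Veltara Administrative Region.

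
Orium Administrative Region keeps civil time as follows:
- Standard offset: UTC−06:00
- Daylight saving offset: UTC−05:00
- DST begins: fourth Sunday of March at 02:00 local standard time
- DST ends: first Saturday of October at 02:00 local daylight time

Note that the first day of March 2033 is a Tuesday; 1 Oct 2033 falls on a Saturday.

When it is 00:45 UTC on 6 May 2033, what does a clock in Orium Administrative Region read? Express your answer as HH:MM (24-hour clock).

1 March 2033 is a Tuesday, so the first Sunday is March 6 and the fourth is March 27.
1 October 2033 is a Saturday, so the first Saturday is October 1.
At the standard offset (UTC−06:00), 00:45 UTC − 6h = 18:45 Orium Administrative Region standard time (rolling into the previous day, 5 May 2033).
The standard-time date in Orium Administrative Region, 5 May 2033, falls between 27 March and 1 October, so daylight saving is in effect and Orium Administrative Region is at UTC−05:00.
00:45 UTC − 5h = 19:45 local (rolling into the previous day, 5 May 2033).

19:45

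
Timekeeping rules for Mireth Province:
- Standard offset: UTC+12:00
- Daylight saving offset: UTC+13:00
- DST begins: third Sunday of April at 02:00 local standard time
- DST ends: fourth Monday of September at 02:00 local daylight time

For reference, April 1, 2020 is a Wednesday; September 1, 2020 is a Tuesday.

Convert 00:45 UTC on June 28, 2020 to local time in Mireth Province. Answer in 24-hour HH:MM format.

1 April 2020 is a Wednesday, so the first Sunday is April 5 and the third is April 19.
1 September 2020 is a Tuesday, so the first Monday is September 7 and the fourth is September 28.
At the standard offset (UTC+12:00), 00:45 UTC + 12h = 12:45 Mireth Province standard time.
The standard-time date in Mireth Province, June 28, 2020, falls between 19 April and 28 September, so daylight saving is in effect and Mireth Province is at UTC+13:00.
00:45 UTC + 13h = 13:45 local.

13:45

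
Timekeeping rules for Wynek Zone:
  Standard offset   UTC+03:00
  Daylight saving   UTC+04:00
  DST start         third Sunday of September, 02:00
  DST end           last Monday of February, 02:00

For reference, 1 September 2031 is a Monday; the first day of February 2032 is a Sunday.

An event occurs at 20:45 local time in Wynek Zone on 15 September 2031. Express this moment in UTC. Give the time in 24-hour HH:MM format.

1 September 2031 is a Monday, so the first Sunday is September 7 and the third is September 21.
1 February 2032 is a Sunday, so Mondays fall on 2, 9, 16, 23; the last is February 23.
Daylight saving runs 21 September 2031 – 23 February 2032; 15 September 2031 is outside that window, so Wynek Zone is on standard time at UTC+03:00.
20:45 local − 3h = 17:45 UTC.

17:45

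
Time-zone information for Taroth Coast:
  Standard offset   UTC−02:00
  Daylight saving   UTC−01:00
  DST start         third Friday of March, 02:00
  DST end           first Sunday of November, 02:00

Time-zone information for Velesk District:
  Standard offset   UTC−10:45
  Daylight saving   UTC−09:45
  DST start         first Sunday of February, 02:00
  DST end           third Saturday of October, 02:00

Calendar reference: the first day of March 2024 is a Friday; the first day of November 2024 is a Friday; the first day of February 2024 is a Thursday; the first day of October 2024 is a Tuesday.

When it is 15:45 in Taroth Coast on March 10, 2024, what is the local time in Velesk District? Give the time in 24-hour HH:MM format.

1 March 2024 is a Friday, so the first Friday is March 1 and the third is March 15.
1 November 2024 is a Friday, so the first Sunday is November 3.
March 10, 2024 is outside the daylight-saving period (15 March – 3 November), so Taroth Coast is on standard time, UTC−02:00.
15:45 Taroth Coast + 2h = 17:45 UTC.
1 February 2024 is a Thursday, so the first Sunday is February 4.
1 October 2024 is a Tuesday, so the first Saturday is October 5 and the third is October 19.
At the standard offset (UTC−10:45), 17:45 UTC − 10h45m = 07:00 Velesk District standard time.
The standard-time date in Velesk District, March 10, 2024, lies within the daylight-saving period (4 February – 19 October), so Velesk District is on daylight time, UTC−09:45.
17:45 UTC − 9h45m = 08:00 Velesk District.

08:00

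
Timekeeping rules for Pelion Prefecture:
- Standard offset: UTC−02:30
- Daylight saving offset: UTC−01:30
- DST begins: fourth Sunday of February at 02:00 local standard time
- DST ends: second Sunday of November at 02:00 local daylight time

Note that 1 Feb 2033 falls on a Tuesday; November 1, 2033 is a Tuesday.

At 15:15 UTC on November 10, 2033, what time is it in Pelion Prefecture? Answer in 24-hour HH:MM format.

13:45

1 February 2033 is a Tuesday, so the first Sunday is February 6 and the fourth is February 27.
1 November 2033 is a Tuesday, so the first Sunday is November 6 and the second is November 13.
At the standard offset (UTC−02:30), 15:15 UTC − 2h30m = 12:45 Pelion Prefecture standard time.
Daylight saving runs 27 February – 13 November; the standard-time date in Pelion Prefecture, November 10, 2033, is inside that window, so Pelion Prefecture is at UTC−01:30.
15:15 UTC − 1h30m = 13:45 local.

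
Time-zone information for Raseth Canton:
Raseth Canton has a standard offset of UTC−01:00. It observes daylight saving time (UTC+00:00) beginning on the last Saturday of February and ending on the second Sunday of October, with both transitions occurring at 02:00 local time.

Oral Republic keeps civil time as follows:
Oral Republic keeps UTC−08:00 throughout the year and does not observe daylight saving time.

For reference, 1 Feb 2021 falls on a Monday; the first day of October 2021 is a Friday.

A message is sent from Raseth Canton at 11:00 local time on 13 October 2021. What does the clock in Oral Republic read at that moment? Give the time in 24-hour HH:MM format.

04:00

1 February 2021 is a Monday, so Saturdays fall on 6, 13, 20, 27; the last is February 27.
1 October 2021 is a Friday, so the first Sunday is October 3 and the second is October 10.
13 October 2021 does not fall between 27 February and 10 October, so daylight saving is not in effect and Raseth Canton is at UTC−01:00.
11:00 Raseth Canton + 1h = 12:00 UTC.
Oral Republic has no daylight saving, so its offset is UTC−08:00 year-round.
12:00 UTC − 8h = 04:00 Oral Republic.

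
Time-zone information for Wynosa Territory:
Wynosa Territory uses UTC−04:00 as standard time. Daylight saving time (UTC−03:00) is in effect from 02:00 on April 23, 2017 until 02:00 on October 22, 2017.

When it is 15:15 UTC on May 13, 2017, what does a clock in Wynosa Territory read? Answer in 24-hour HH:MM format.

At the standard offset (UTC−04:00), 15:15 UTC − 4h = 11:15 Wynosa Territory standard time.
Daylight saving runs 23 April – 22 October; the standard-time date in Wynosa Territory, May 13, 2017, is inside that window, so Wynosa Territory is at UTC−03:00.
15:15 UTC − 3h = 12:15 local.

12:15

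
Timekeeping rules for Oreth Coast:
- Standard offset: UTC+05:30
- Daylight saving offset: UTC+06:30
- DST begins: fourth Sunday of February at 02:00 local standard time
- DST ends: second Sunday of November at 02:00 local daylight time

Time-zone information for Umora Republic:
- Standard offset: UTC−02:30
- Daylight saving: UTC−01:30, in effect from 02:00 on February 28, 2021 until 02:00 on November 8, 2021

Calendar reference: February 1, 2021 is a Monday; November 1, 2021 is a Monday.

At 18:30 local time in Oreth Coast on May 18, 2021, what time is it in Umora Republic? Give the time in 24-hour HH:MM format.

10:30

1 February 2021 is a Monday, so the first Sunday is February 7 and the fourth is February 28.
1 November 2021 is a Monday, so the first Sunday is November 7 and the second is November 14.
May 18, 2021 lies within the daylight-saving period (28 February – 14 November), so Oreth Coast is on daylight time, UTC+06:30.
18:30 Oreth Coast − 6h30m = 12:00 UTC.
At the standard offset (UTC−02:30), 12:00 UTC − 2h30m = 09:30 Umora Republic standard time.
Daylight saving runs 28 February – 8 November; the standard-time date in Umora Republic, May 18, 2021, is inside that window, so Umora Republic is at UTC−01:30.
12:00 UTC − 1h30m = 10:30 Umora Republic.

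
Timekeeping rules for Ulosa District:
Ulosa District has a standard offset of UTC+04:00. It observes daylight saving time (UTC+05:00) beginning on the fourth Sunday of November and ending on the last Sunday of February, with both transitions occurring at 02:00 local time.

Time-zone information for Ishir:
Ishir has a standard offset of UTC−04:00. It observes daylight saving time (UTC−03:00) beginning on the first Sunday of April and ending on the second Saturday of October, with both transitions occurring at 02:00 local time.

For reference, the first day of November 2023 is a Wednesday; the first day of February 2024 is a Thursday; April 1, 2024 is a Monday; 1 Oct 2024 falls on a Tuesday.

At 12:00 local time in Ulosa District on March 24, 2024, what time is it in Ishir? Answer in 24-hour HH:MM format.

04:00

1 November 2023 is a Wednesday, so the first Sunday is November 5 and the fourth is November 26.
1 February 2024 is a Thursday, so Sundays fall on 4, 11, 18, 25; the last is February 25.
March 24, 2024 is outside the daylight-saving period (26 November 2023 – 25 February 2024), so Ulosa District is on standard time, UTC+04:00.
12:00 Ulosa District − 4h = 08:00 UTC.
1 April 2024 is a Monday, so the first Sunday is April 7.
1 October 2024 is a Tuesday, so the first Saturday is October 5 and the second is October 12.
At the standard offset (UTC−04:00), 08:00 UTC − 4h = 04:00 Ishir standard time.
The standard-time date in Ishir, March 24, 2024, is outside the daylight-saving period (7 April – 12 October), so Ishir is on standard time, UTC−04:00.
08:00 UTC − 4h = 04:00 Ishir.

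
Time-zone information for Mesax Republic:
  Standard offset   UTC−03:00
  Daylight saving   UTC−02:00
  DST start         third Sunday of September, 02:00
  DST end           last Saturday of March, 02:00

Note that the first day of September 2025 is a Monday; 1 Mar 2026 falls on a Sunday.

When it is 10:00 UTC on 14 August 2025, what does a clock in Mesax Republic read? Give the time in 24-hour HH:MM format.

07:00

1 September 2025 is a Monday, so the first Sunday is September 7 and the third is September 21.
1 March 2026 is a Sunday, so Saturdays fall on 7, 14, 21, 28; the last is March 28.
At the standard offset (UTC−03:00), 10:00 UTC − 3h = 07:00 Mesax Republic standard time.
The standard-time date in Mesax Republic, 14 August 2025, is outside the daylight-saving period (21 September 2025 – 28 March 2026), so Mesax Republic is on standard time, UTC−03:00.
10:00 UTC − 3h = 07:00 local.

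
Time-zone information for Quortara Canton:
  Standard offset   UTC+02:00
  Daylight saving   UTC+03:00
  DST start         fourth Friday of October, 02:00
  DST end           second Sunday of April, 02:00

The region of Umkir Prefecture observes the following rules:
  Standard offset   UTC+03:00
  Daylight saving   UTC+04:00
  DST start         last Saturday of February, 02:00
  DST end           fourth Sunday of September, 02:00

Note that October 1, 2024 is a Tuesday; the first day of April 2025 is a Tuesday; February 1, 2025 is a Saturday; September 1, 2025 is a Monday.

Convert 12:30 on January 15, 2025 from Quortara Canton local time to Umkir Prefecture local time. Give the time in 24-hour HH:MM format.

12:30

1 October 2024 is a Tuesday, so the first Friday is October 4 and the fourth is October 25.
1 April 2025 is a Tuesday, so the first Sunday is April 6 and the second is April 13.
Daylight saving runs 25 October 2024 – 13 April 2025; January 15, 2025 is inside that window, so Quortara Canton is at UTC+03:00.
12:30 Quortara Canton − 3h = 09:30 UTC.
1 February 2025 is a Saturday, so Saturdays fall on 1, 8, 15, 22; the last is February 22.
1 September 2025 is a Monday, so the first Sunday is September 7 and the fourth is September 28.
At the standard offset (UTC+03:00), 09:30 UTC + 3h = 12:30 Umkir Prefecture standard time.
The standard-time date in Umkir Prefecture, January 15, 2025, is outside the daylight-saving period (22 February – 28 September), so Umkir Prefecture is on standard time, UTC+03:00.
09:30 UTC + 3h = 12:30 Umkir Prefecture.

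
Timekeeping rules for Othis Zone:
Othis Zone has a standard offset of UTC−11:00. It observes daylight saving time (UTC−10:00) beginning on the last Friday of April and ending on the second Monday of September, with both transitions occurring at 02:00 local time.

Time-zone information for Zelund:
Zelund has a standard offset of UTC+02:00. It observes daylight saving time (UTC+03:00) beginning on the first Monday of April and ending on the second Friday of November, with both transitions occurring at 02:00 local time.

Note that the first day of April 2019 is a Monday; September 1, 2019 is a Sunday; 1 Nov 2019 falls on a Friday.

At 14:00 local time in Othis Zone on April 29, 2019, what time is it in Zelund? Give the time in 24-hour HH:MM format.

1 April 2019 is a Monday, so Fridays fall on 5, 12, 19, 26; the last is April 26.
1 September 2019 is a Sunday, so the first Monday is September 2 and the second is September 9.
April 29, 2019 lies within the daylight-saving period (26 April – 9 September), so Othis Zone is on daylight time, UTC−10:00.
14:00 Othis Zone + 10h = 00:00 UTC (rolling into the next day, 30 April 2019).
1 April 2019 is a Monday, so the first Monday is April 1.
1 November 2019 is a Friday, so the first Friday is November 1 and the second is November 8.
At the standard offset (UTC+02:00), 00:00 UTC + 2h = 02:00 Zelund standard time.
Daylight saving runs 1 April – 8 November; the standard-time date in Zelund, April 30, 2019, is inside that window, so Zelund is at UTC+03:00.
00:00 UTC + 3h = 03:00 Zelund.

03:00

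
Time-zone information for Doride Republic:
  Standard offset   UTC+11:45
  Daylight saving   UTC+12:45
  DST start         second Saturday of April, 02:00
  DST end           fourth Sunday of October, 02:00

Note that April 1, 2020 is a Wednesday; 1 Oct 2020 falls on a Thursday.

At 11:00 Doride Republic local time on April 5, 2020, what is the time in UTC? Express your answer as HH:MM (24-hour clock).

23:15

1 April 2020 is a Wednesday, so the first Saturday is April 4 and the second is April 11.
1 October 2020 is a Thursday, so the first Sunday is October 4 and the fourth is October 25.
April 5, 2020 does not fall between 11 April and 25 October, so daylight saving is not in effect and Doride Republic is at UTC+11:45.
11:00 local − 11h45m = 23:15 UTC (rolling into the previous day, 4 April 2020).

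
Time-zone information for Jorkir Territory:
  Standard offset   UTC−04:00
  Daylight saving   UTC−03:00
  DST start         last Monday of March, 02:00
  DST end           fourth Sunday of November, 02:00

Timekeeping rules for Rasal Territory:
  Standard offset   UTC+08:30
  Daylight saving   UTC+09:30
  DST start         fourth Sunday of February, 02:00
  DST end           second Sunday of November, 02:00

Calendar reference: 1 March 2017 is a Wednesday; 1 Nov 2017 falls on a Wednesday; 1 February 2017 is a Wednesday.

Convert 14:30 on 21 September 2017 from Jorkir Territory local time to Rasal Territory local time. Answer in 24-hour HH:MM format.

1 March 2017 is a Wednesday, so Mondays fall on 6, 13, 20, 27; the last is March 27.
1 November 2017 is a Wednesday, so the first Sunday is November 5 and the fourth is November 26.
Daylight saving runs 27 March – 26 November; 21 September 2017 is inside that window, so Jorkir Territory is at UTC−03:00.
14:30 Jorkir Territory + 3h = 17:30 UTC.
1 February 2017 is a Wednesday, so the first Sunday is February 5 and the fourth is February 26.
1 November 2017 is a Wednesday, so the first Sunday is November 5 and the second is November 12.
At the standard offset (UTC+08:30), 17:30 UTC + 8h30m = 02:00 Rasal Territory standard time (rolling into the next day, 22 September 2017).
The standard-time date in Rasal Territory, 22 September 2017, falls between 26 February and 12 November, so daylight saving is in effect and Rasal Territory is at UTC+09:30.
17:30 UTC + 9h30m = 03:00 Rasal Territory (rolling into the next day, 22 September 2017).

03:00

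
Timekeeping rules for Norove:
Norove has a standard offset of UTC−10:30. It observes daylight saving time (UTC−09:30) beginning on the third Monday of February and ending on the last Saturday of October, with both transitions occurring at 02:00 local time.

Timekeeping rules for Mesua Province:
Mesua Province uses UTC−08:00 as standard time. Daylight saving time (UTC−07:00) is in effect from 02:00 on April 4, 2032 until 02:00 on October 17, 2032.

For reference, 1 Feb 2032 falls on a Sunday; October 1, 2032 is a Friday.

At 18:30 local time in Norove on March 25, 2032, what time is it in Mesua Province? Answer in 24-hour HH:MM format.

20:00

1 February 2032 is a Sunday, so the first Monday is February 2 and the third is February 16.
1 October 2032 is a Friday, so Saturdays fall on 2, 9, 16, 23, 30; the last is October 30.
March 25, 2032 lies within the daylight-saving period (16 February – 30 October), so Norove is on daylight time, UTC−09:30.
18:30 Norove + 9h30m = 04:00 UTC (rolling into the next day, 26 March 2032).
At the standard offset (UTC−08:00), 04:00 UTC − 8h = 20:00 Mesua Province standard time (rolling into the previous day, 25 March 2032).
The standard-time date in Mesua Province, March 25, 2032, is outside the daylight-saving period (4 April – 17 October), so Mesua Province is on standard time, UTC−08:00.
04:00 UTC − 8h = 20:00 Mesua Province (rolling into the previous day, 25 March 2032).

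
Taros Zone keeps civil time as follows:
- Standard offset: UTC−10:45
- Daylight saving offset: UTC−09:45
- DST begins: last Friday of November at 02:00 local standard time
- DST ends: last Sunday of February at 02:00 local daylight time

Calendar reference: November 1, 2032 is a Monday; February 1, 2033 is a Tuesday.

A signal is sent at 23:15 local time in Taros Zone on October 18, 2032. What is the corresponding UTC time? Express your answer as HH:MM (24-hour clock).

10:00

1 November 2032 is a Monday, so Fridays fall on 5, 12, 19, 26; the last is November 26.
1 February 2033 is a Tuesday, so Sundays fall on 6, 13, 20, 27; the last is February 27.
October 18, 2032 is outside the daylight-saving period (26 November 2032 – 27 February 2033), so Taros Zone is on standard time, UTC−10:45.
23:15 local + 10h45m = 10:00 UTC (rolling into the next day, 19 October 2032).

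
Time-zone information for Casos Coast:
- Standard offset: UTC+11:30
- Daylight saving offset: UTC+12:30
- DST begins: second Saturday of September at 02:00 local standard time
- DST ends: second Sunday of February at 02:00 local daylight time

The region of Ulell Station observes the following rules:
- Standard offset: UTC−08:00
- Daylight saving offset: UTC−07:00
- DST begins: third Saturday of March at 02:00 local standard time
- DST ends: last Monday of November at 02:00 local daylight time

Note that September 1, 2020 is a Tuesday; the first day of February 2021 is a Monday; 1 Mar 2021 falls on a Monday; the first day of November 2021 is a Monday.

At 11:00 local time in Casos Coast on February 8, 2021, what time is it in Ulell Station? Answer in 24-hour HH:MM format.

14:30

1 September 2020 is a Tuesday, so the first Saturday is September 5 and the second is September 12.
1 February 2021 is a Monday, so the first Sunday is February 7 and the second is February 14.
Daylight saving runs 12 September 2020 – 14 February 2021; February 8, 2021 is inside that window, so Casos Coast is at UTC+12:30.
11:00 Casos Coast − 12h30m = 22:30 UTC (rolling into the previous day, 7 February 2021).
1 March 2021 is a Monday, so the first Saturday is March 6 and the third is March 20.
1 November 2021 is a Monday, so Mondays fall on 1, 8, 15, 22, 29; the last is November 29.
At the standard offset (UTC−08:00), 22:30 UTC − 8h = 14:30 Ulell Station standard time.
The standard-time date in Ulell Station, February 7, 2021, does not fall between 20 March and 29 November, so daylight saving is not in effect and Ulell Station is at UTC−08:00.
22:30 UTC − 8h = 14:30 Ulell Station.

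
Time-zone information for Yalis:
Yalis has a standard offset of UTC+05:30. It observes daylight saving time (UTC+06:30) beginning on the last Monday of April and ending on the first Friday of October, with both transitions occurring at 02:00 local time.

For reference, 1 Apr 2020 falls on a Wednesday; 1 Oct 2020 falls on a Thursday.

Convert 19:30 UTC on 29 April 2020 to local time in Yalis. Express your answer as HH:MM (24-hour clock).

1 April 2020 is a Wednesday, so Mondays fall on 6, 13, 20, 27; the last is April 27.
1 October 2020 is a Thursday, so the first Friday is October 2.
At the standard offset (UTC+05:30), 19:30 UTC + 5h30m = 01:00 Yalis standard time (rolling into the next day, 30 April 2020).
The standard-time date in Yalis, 30 April 2020, falls between 27 April and 2 October, so daylight saving is in effect and Yalis is at UTC+06:30.
19:30 UTC + 6h30m = 02:00 local (rolling into the next day, 30 April 2020).

02:00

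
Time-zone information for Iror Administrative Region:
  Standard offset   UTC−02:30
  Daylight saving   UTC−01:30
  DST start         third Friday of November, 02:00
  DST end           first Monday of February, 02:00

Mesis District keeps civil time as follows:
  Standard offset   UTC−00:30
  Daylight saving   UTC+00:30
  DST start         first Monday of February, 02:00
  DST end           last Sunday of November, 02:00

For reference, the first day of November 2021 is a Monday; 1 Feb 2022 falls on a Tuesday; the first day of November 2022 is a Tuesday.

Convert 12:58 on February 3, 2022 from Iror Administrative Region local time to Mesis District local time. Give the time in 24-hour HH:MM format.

1 November 2021 is a Monday, so the first Friday is November 5 and the third is November 19.
1 February 2022 is a Tuesday, so the first Monday is February 7.
February 3, 2022 lies within the daylight-saving period (19 November 2021 – 7 February 2022), so Iror Administrative Region is on daylight time, UTC−01:30.
12:58 Iror Administrative Region + 1h30m = 14:28 UTC.
1 February 2022 is a Tuesday, so the first Monday is February 7.
1 November 2022 is a Tuesday, so Sundays fall on 6, 13, 20, 27; the last is November 27.
At the standard offset (UTC−00:30), 14:28 UTC − 0h30m = 13:58 Mesis District standard time.
The standard-time date in Mesis District, February 3, 2022, does not fall between 7 February and 27 November, so daylight saving is not in effect and Mesis District is at UTC−00:30.
14:28 UTC − 0h30m = 13:58 Mesis District.

13:58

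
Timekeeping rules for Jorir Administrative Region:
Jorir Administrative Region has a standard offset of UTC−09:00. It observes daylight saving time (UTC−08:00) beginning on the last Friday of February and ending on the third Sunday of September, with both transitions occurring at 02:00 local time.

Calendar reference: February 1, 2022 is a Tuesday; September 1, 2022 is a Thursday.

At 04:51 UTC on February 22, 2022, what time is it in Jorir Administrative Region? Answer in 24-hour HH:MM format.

19:51

1 February 2022 is a Tuesday, so Fridays fall on 4, 11, 18, 25; the last is February 25.
1 September 2022 is a Thursday, so the first Sunday is September 4 and the third is September 18.
At the standard offset (UTC−09:00), 04:51 UTC − 9h = 19:51 Jorir Administrative Region standard time (rolling into the previous day, 21 February 2022).
Daylight saving runs 25 February – 18 September; the standard-time date in Jorir Administrative Region, February 21, 2022, is outside that window, so Jorir Administrative Region is on standard time at UTC−09:00.
04:51 UTC − 9h = 19:51 local (rolling into the previous day, 21 February 2022).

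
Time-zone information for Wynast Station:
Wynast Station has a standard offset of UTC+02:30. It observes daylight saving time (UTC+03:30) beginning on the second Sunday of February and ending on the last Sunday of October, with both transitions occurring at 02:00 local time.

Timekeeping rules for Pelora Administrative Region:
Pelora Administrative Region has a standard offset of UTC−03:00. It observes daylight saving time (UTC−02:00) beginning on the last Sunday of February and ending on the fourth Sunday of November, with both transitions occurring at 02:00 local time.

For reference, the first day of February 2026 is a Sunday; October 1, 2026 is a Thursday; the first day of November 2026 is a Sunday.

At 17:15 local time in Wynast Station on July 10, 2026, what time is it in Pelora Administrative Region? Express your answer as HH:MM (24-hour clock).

1 February 2026 is a Sunday, so the first Sunday is February 1 and the second is February 8.
1 October 2026 is a Thursday, so Sundays fall on 4, 11, 18, 25; the last is October 25.
Daylight saving runs 8 February – 25 October; July 10, 2026 is inside that window, so Wynast Station is at UTC+03:30.
17:15 Wynast Station − 3h30m = 13:45 UTC.
1 February 2026 is a Sunday, so Sundays fall on 1, 8, 15, 22; the last is February 22.
1 November 2026 is a Sunday, so the first Sunday is November 1 and the fourth is November 22.
At the standard offset (UTC−03:00), 13:45 UTC − 3h = 10:45 Pelora Administrative Region standard time.
Daylight saving runs 22 February – 22 November; the standard-time date in Pelora Administrative Region, July 10, 2026, is inside that window, so Pelora Administrative Region is at UTC−02:00.
13:45 UTC − 2h = 11:45 Pelora Administrative Region.

11:45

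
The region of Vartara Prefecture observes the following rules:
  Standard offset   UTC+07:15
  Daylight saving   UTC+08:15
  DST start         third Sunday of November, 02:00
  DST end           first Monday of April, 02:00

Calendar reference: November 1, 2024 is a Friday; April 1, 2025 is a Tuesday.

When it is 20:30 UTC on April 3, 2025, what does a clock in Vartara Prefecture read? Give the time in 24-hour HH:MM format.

1 November 2024 is a Friday, so the first Sunday is November 3 and the third is November 17.
1 April 2025 is a Tuesday, so the first Monday is April 7.
At the standard offset (UTC+07:15), 20:30 UTC + 7h15m = 03:45 Vartara Prefecture standard time (rolling into the next day, 4 April 2025).
Daylight saving runs 17 November 2024 – 7 April 2025; the standard-time date in Vartara Prefecture, April 4, 2025, is inside that window, so Vartara Prefecture is at UTC+08:15.
20:30 UTC + 8h15m = 04:45 local (rolling into the next day, 4 April 2025).

04:45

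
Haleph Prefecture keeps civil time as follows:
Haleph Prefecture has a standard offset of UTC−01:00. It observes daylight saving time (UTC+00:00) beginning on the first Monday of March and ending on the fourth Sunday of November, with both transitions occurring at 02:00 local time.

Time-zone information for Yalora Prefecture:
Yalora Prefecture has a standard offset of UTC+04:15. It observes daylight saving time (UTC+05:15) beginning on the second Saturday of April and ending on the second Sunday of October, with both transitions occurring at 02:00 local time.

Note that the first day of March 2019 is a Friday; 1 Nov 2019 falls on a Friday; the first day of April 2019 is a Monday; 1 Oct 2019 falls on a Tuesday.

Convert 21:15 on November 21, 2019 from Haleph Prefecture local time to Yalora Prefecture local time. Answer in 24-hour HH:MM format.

1 March 2019 is a Friday, so the first Monday is March 4.
1 November 2019 is a Friday, so the first Sunday is November 3 and the fourth is November 24.
November 21, 2019 lies within the daylight-saving period (4 March – 24 November), so Haleph Prefecture is on daylight time, UTC+00:00.
21:15 Haleph Prefecture − 0h = 21:15 UTC.
1 April 2019 is a Monday, so the first Saturday is April 6 and the second is April 13.
1 October 2019 is a Tuesday, so the first Sunday is October 6 and the second is October 13.
At the standard offset (UTC+04:15), 21:15 UTC + 4h15m = 01:30 Yalora Prefecture standard time (rolling into the next day, 22 November 2019).
The standard-time date in Yalora Prefecture, November 22, 2019, does not fall between 13 April and 13 October, so daylight saving is not in effect and Yalora Prefecture is at UTC+04:15.
21:15 UTC + 4h15m = 01:30 Yalora Prefecture (rolling into the next day, 22 November 2019).

01:30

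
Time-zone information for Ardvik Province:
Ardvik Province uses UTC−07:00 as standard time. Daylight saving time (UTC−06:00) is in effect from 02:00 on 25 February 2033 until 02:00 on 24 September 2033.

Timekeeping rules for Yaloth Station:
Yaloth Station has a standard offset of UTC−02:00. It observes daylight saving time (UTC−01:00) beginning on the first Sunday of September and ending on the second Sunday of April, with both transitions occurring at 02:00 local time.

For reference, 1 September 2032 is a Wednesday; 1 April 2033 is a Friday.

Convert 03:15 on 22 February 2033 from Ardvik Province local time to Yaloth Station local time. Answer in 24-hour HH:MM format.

22 February 2033 does not fall between 25 February and 24 September, so daylight saving is not in effect and Ardvik Province is at UTC−07:00.
03:15 Ardvik Province + 7h = 10:15 UTC.
1 September 2032 is a Wednesday, so the first Sunday is September 5.
1 April 2033 is a Friday, so the first Sunday is April 3 and the second is April 10.
At the standard offset (UTC−02:00), 10:15 UTC − 2h = 08:15 Yaloth Station standard time.
The standard-time date in Yaloth Station, 22 February 2033, falls between 5 September 2032 and 10 April 2033, so daylight saving is in effect and Yaloth Station is at UTC−01:00.
10:15 UTC − 1h = 09:15 Yaloth Station.

09:15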